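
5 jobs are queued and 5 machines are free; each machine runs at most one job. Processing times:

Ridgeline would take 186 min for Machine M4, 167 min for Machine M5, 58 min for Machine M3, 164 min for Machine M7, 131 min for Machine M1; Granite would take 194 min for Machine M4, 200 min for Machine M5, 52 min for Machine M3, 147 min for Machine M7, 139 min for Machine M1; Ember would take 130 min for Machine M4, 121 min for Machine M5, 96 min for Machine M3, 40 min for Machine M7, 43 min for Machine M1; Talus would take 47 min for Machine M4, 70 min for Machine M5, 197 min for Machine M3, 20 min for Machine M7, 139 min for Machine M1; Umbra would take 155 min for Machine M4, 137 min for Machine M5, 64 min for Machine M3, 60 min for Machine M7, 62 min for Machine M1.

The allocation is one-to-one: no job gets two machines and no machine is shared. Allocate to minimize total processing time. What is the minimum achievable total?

Min total: 368 min

Optimal: Ridgeline→Machine M5 (167 min), Granite→Machine M3 (52 min), Ember→Machine M7 (40 min), Talus→Machine M4 (47 min), Umbra→Machine M1 (62 min) — total 167+52+40+47+62 = 368 min.
Min-entry greedy (repeatedly take the single cheapest remaining cell) gives 438 min, worse by 70.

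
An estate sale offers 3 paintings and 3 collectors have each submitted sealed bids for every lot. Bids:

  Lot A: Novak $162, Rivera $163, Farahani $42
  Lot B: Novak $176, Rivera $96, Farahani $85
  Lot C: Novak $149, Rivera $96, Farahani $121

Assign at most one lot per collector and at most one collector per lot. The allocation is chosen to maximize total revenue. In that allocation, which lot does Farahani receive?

This is a one-to-one assignment (maximum-weight bipartite matching).
Optimal: Novak→Lot B ($176), Rivera→Lot A ($163), Farahani→Lot C ($121) — total 176+163+121 = $460.
Every other assignment is strictly worse.

Farahani receives Lot C.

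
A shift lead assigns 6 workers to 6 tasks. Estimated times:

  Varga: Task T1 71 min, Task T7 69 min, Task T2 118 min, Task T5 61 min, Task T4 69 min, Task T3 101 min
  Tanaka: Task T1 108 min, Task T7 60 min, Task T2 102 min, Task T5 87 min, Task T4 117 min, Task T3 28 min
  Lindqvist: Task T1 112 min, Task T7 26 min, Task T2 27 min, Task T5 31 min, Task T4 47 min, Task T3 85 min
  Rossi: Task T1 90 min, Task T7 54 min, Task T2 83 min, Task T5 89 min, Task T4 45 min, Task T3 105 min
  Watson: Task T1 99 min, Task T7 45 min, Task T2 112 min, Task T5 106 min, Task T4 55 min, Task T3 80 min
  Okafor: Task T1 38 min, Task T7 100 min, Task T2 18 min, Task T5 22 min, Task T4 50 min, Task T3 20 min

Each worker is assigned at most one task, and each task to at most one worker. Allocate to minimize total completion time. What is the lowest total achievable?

This is a one-to-one assignment (minimum-cost bipartite matching).
Optimal: Varga→Task T1 (71 min), Tanaka→Task T3 (28 min), Lindqvist→Task T2 (27 min), Rossi→Task T4 (45 min), Watson→Task T7 (45 min), Okafor→Task T5 (22 min) — total 71+28+27+45+45+22 = 238 min.
Row-greedy (each worker in turn takes its cheapest remaining task) gives 277 min, worse by 39.
Swapping Tanaka↔Varga (Tanaka→Task T1 108 min, Varga→Task T3 101 min) adds 110.

Minimum total: 238 min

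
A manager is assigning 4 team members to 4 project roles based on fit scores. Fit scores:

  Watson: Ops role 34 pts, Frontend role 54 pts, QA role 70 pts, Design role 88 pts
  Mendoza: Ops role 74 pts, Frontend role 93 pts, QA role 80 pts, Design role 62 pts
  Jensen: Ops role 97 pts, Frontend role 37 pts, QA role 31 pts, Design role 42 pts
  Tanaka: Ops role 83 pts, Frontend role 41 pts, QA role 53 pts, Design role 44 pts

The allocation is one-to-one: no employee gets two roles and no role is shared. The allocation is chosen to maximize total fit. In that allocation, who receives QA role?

Treat this as an assignment problem: match each employee to one role.
Optimal: Watson→Design role (88 pts), Mendoza→Frontend role (93 pts), Jensen→Ops role (97 pts), Tanaka→QA role (53 pts) — total 88+93+97+53 = 331 pts.
Column-greedy (each role in turn goes to its best remaining employee) gives 304 pts, worse by 27.
Swapping Jensen↔Watson (Jensen→Design role 42 pts, Watson→Ops role 34 pts) loses 109.
Checked against all permutations: 331 pts is optimal.
Tanaka's own top role is Ops role (83 pts), but forcing Tanaka→Ops role and reassigning the rest optimally gives only 295 pts — worse by 36.

Tanaka receives QA role.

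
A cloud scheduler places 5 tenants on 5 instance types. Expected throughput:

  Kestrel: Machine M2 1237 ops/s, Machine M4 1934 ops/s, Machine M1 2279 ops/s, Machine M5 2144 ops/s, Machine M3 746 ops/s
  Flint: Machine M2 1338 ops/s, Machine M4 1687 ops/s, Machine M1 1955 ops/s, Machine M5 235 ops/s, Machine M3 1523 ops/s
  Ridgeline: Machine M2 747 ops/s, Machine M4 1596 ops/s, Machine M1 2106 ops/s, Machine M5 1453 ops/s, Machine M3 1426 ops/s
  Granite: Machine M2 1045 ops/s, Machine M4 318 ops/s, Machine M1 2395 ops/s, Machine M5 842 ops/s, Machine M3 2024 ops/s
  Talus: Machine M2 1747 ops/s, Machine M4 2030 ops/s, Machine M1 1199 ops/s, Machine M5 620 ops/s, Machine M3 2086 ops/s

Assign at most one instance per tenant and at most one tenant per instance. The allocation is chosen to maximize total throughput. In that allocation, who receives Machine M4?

Flint receives Machine M4.

Optimal: Kestrel→Machine M5 (2144 ops/s), Flint→Machine M4 (1687 ops/s), Ridgeline→Machine M1 (2106 ops/s), Granite→Machine M3 (2024 ops/s), Talus→Machine M2 (1747 ops/s) — total 2144+1687+2106+2024+1747 = 9708 ops/s.
Column-greedy (each instance in turn goes to its best remaining tenant) gives 9052 ops/s, worse by 656.
Next-best assignment: Kestrel→Machine M5, Flint→Machine M2, Ridgeline→Machine M1, Granite→Machine M3, Talus→Machine M4 = 9642 ops/s.
Swapping Talus↔Granite (Talus→Machine M3 2086 ops/s, Granite→Machine M2 1045 ops/s) loses 640.
No other one-to-one assignment exceeds 9708 ops/s.
Flint's own top instance is Machine M1 (1955 ops/s), but forcing Flint→Machine M1 and reassigning the rest optimally gives only 9466 ops/s — worse by 242.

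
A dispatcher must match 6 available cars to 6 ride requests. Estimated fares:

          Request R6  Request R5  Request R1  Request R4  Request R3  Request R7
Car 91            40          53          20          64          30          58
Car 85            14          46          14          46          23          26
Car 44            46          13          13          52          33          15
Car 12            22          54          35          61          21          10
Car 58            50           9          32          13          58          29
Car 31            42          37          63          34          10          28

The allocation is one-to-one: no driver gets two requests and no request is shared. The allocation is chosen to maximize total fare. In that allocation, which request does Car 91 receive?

Treat this as an assignment problem: match each driver to one request.
Optimal: Car 91→Request R7 ($58), Car 85→Request R5 ($46), Car 44→Request R6 ($46), Car 12→Request R4 ($61), Car 58→Request R3 ($58), Car 31→Request R1 ($63) — total 58+46+46+61+58+63 = $332.
Column-greedy (each request in turn goes to its best remaining driver) gives $290, worse by 42.
Car 91's own top request is Request R4 ($64), but forcing Car 91→Request R4 and reassigning the rest optimally gives only $311 — worse by 21.

Car 91 receives Request R7.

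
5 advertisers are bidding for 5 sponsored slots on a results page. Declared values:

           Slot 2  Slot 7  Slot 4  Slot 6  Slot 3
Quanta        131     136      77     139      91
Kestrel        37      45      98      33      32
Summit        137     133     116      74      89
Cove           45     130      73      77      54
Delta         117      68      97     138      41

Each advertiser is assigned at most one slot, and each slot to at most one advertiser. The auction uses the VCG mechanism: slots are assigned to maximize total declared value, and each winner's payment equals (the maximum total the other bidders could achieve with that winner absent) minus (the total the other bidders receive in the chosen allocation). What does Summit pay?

Summit pays $40.

Efficient allocation: Quanta→Slot 3 ($91), Kestrel→Slot 4 ($98), Summit→Slot 2 ($137), Cove→Slot 7 ($130), Delta→Slot 6 ($138); total welfare W = $594.
Summit receives Slot 2 at value $137, so the others get W − 137 = $457.
Without Summit: best allocation of the remaining 4 bidders over all 5 slots is Quanta→Slot 2 ($131), Kestrel→Slot 4 ($98), Cove→Slot 7 ($130), Delta→Slot 6 ($138), total $497.
VCG payment = (others' best without Summit) − (others' welfare with Summit) = 497 − 457 = $40.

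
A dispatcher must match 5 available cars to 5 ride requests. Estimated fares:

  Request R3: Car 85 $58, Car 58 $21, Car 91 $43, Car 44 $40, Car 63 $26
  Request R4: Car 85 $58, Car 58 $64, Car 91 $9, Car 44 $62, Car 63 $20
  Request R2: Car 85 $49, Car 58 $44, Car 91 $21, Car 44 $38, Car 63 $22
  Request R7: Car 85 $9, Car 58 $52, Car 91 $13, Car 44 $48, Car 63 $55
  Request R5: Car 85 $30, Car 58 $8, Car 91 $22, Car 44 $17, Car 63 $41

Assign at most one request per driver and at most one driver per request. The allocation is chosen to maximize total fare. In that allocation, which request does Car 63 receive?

This is a one-to-one assignment (maximum-weight bipartite matching).
Optimal: Car 85→Request R2 ($49), Car 58→Request R7 ($52), Car 91→Request R3 ($43), Car 44→Request R4 ($62), Car 63→Request R5 ($41) — total 49+52+43+62+41 = $247.
Max-entry greedy (repeatedly take the single best remaining cell) gives $237, worse by 10.
Next-best assignment: Car 85→Request R2, Car 58→Request R4, Car 91→Request R3, Car 44→Request R7, Car 63→Request R5 = $245.
Checked against all permutations: $247 is optimal.
Car 63's own top request is Request R7 ($55), but forcing Car 63→Request R7 and reassigning the rest optimally gives only $241 — worse by 6.

Car 63 receives Request R5.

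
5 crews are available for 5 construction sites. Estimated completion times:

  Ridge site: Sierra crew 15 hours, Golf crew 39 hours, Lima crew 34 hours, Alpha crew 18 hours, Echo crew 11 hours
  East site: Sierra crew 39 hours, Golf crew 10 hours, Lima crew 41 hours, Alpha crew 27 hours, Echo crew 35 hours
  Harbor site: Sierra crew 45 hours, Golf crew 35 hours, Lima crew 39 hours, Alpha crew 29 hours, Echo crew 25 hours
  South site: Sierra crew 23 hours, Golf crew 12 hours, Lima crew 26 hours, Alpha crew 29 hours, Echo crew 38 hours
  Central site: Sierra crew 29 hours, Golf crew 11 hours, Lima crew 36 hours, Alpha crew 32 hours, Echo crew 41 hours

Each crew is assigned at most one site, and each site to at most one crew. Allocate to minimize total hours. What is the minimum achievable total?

Treat this as an assignment problem: match each crew to one site.
Optimal: Sierra crew→Ridge site (15 hours), Golf crew→Central site (11 hours), Lima crew→South site (26 hours), Alpha crew→East site (27 hours), Echo crew→Harbor site (25 hours) — total 15+11+26+27+25 = 104 hours.
Column-greedy (each site in turn goes to its cheapest remaining crew) gives 109 hours, worse by 5.
Next-best assignment: Sierra crew→Central site, Golf crew→East site, Lima crew→South site, Alpha crew→Harbor site, Echo crew→Ridge site = 105 hours.
Checked against all permutations: 104 hours is optimal.

Minimum total: 104 hours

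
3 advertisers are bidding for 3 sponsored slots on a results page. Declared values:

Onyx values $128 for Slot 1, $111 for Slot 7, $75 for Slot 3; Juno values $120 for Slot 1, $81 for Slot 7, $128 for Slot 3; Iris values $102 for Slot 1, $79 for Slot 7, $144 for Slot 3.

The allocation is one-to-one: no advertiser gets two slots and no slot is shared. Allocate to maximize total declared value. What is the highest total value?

Optimal: Onyx→Slot 7 ($111), Juno→Slot 1 ($120), Iris→Slot 3 ($144) — total 111+120+144 = $375.
Max-entry greedy (repeatedly take the single best remaining cell) gives $353, worse by 22.
Next-best assignment: Onyx→Slot 1, Juno→Slot 7, Iris→Slot 3 = $353.
No other one-to-one assignment exceeds $375.

Maximum total: $375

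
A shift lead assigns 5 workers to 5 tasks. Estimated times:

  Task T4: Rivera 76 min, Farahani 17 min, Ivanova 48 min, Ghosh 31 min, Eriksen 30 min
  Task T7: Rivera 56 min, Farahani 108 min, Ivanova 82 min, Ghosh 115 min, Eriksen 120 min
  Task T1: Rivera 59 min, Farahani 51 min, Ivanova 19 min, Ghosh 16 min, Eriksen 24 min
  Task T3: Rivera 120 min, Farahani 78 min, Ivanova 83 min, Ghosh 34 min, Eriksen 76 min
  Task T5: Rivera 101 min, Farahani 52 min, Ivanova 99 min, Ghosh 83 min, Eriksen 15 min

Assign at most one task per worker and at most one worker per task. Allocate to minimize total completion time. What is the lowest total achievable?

Minimum total: 141 min

This is a one-to-one assignment (minimum-cost bipartite matching).
Optimal: Rivera→Task T7 (56 min), Farahani→Task T4 (17 min), Ivanova→Task T1 (19 min), Ghosh→Task T3 (34 min), Eriksen→Task T5 (15 min) — total 56+17+19+34+15 = 141 min.
Next-best assignment: Rivera→Task T7, Farahani→Task T4, Ivanova→Task T3, Ghosh→Task T1, Eriksen→Task T5 = 187 min.
Every other assignment is strictly worse.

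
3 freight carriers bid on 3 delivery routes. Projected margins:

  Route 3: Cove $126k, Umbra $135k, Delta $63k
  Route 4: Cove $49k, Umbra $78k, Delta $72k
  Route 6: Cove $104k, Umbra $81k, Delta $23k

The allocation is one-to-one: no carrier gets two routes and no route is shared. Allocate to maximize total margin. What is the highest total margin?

Max total: $311k

This is a one-to-one assignment (maximum-weight bipartite matching).
Optimal: Cove→Route 6 ($104k), Umbra→Route 3 ($135k), Delta→Route 4 ($72k) — total 104+135+72 = $311k.
Row-greedy (each carrier in turn takes its best remaining route) gives $279k, worse by 32.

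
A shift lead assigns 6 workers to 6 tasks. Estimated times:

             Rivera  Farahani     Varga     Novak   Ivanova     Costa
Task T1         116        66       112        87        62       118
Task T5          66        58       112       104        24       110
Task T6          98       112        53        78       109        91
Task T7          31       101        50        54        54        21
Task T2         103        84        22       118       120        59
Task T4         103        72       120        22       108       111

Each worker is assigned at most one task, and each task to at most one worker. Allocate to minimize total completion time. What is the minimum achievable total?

Optimal: Rivera→Task T6 (98 min), Farahani→Task T1 (66 min), Varga→Task T2 (22 min), Novak→Task T4 (22 min), Ivanova→Task T5 (24 min), Costa→Task T7 (21 min) — total 98+66+22+22+24+21 = 253 min.
Column-greedy (each task in turn goes to its cheapest remaining worker) gives 319 min, worse by 66.
Next-best assignment: Rivera→Task T7, Farahani→Task T1, Varga→Task T6, Novak→Task T4, Ivanova→Task T5, Costa→Task T2 = 255 min.
Checked against all permutations: 253 min is optimal.

Minimum total: 253 min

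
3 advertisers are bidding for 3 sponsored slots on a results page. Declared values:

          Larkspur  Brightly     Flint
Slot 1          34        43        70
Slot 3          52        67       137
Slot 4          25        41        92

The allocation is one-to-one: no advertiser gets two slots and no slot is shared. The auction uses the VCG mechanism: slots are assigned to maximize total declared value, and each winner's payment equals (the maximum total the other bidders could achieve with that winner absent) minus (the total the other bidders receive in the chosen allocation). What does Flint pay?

Efficient allocation: Larkspur→Slot 1 ($34), Brightly→Slot 4 ($41), Flint→Slot 3 ($137); total welfare W = $212.
Flint receives Slot 3 at value $137, so the others get W − 137 = $75.
Without Flint: best allocation of the remaining 2 bidders over all 3 slots is Larkspur→Slot 1 ($34), Brightly→Slot 3 ($67), total $101.
VCG payment = (others' best without Flint) − (others' welfare with Flint) = 101 − 75 = $26.

Flint pays $26.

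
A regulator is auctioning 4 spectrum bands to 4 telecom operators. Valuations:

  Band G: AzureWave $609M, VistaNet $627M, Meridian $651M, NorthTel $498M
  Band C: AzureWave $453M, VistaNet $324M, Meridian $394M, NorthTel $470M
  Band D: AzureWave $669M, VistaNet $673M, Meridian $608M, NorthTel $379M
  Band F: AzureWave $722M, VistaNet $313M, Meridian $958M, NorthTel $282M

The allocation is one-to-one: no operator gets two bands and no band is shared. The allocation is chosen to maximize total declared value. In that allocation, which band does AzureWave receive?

AzureWave receives Band D.

This is the linear assignment problem.
Optimal: AzureWave→Band D ($669M), VistaNet→Band G ($627M), Meridian→Band F ($958M), NorthTel→Band C ($470M) — total 669+627+958+470 = $2724M.
Max-entry greedy (repeatedly take the single best remaining cell) gives $2710M, worse by 14.
Next-best assignment: AzureWave→Band G, VistaNet→Band D, Meridian→Band F, NorthTel→Band C = $2710M.
AzureWave's own top band is Band F ($722M), but forcing AzureWave→Band F and reassigning the rest optimally gives only $2516M — worse by 208.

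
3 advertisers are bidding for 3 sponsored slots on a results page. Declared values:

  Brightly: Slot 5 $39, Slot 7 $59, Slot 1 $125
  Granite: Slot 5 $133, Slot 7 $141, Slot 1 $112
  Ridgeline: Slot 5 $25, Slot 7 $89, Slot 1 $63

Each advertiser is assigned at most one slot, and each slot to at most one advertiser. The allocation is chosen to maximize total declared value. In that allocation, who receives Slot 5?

Granite receives Slot 5.

This is the linear assignment problem.
Optimal: Brightly→Slot 1 ($125), Granite→Slot 5 ($133), Ridgeline→Slot 7 ($89) — total 125+133+89 = $347.
Row-greedy (each advertiser in turn takes its best remaining slot) gives $291, worse by 56.
Next-best assignment: Brightly→Slot 1, Granite→Slot 7, Ridgeline→Slot 5 = $291.
Swapping Ridgeline↔Brightly (Ridgeline→Slot 1 $63, Brightly→Slot 7 $59) loses 92.
Granite's own top slot is Slot 7 ($141), but forcing Granite→Slot 7 and reassigning the rest optimally gives only $291 — worse by 56.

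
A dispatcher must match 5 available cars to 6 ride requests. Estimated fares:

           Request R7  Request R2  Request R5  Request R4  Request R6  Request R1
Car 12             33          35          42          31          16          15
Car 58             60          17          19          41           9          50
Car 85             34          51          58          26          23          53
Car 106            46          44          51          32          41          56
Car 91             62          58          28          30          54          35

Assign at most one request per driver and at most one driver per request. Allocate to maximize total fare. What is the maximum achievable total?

Optimal: Car 12→Request R2 ($35), Car 58→Request R7 ($60), Car 85→Request R5 ($58), Car 106→Request R1 ($56), Car 91→Request R6 ($54) — total 35+60+58+56+54 = $263.
Column-greedy (each request in turn goes to its best remaining driver) gives $221, worse by 42.
No other one-to-one assignment exceeds $263.

Max total: $263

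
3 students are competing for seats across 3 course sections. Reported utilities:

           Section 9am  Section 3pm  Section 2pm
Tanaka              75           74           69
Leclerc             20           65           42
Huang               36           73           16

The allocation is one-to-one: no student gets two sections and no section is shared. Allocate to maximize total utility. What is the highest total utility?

Treat this as an assignment problem: match each student to one section.
Optimal: Tanaka→Section 9am (75 points), Leclerc→Section 2pm (42 points), Huang→Section 3pm (73 points) — total 75+42+73 = 190 points.
Row-greedy (each student in turn takes its best remaining section) gives 156 points, worse by 34.
Next-best assignment: Tanaka→Section 2pm, Leclerc→Section 3pm, Huang→Section 9am = 170 points.
No other one-to-one assignment exceeds 190 points.

Maximum total: 190 points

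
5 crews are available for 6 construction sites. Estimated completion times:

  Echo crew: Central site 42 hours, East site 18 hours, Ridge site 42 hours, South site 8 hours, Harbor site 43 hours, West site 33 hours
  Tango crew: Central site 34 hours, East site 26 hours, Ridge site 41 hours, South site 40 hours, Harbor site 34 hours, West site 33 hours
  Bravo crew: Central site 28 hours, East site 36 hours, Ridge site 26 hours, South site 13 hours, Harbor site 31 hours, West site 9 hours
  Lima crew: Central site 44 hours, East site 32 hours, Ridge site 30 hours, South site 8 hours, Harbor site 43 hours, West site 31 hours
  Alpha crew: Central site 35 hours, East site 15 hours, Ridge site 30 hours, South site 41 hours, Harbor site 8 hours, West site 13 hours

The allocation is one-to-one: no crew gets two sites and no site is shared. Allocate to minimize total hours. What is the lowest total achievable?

Minimum total: 77 hours

Optimal: Echo crew→East site (18 hours), Tango crew→Central site (34 hours), Bravo crew→West site (9 hours), Lima crew→South site (8 hours), Alpha crew→Harbor site (8 hours) — total 18+34+9+8+8 = 77 hours.
Row-greedy (each crew in turn takes its cheapest remaining site) gives 81 hours, worse by 4.
Next-best assignment: Echo crew→South site, Tango crew→East site, Bravo crew→West site, Lima crew→Ridge site, Alpha crew→Harbor site = 81 hours.
Swapping Alpha crew↔Bravo crew (Alpha crew→West site 13 hours, Bravo crew→Harbor site 31 hours) adds 27.
No other one-to-one assignment undercuts 77 hours.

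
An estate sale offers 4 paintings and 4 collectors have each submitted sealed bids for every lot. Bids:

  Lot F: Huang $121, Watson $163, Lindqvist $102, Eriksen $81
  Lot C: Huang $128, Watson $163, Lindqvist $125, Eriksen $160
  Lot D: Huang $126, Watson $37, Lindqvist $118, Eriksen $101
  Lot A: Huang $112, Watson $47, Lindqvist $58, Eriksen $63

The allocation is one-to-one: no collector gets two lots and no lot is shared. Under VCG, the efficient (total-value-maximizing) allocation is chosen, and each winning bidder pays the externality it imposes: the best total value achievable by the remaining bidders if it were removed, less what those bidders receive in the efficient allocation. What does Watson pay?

Watson pays $9.

Efficient allocation: Huang→Lot A ($112), Watson→Lot F ($163), Lindqvist→Lot D ($118), Eriksen→Lot C ($160); total welfare W = $553.
Watson receives Lot F at value $163, so the others get W − 163 = $390.
Without Watson: best allocation of the remaining 3 bidders over all 4 lots is Huang→Lot F ($121), Lindqvist→Lot D ($118), Eriksen→Lot C ($160), total $399.
VCG payment = (others' best without Watson) − (others' welfare with Watson) = 399 − 390 = $9.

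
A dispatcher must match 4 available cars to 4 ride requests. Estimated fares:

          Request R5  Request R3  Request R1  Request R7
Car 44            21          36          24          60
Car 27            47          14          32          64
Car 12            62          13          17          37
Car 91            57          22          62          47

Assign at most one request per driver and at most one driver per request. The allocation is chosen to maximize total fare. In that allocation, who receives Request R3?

Optimal: Car 44→Request R3 ($36), Car 27→Request R7 ($64), Car 12→Request R5 ($62), Car 91→Request R1 ($62) — total 36+64+62+62 = $224.
Row-greedy (each driver in turn takes its best remaining request) gives $146, worse by 78.
Car 44's own top request is Request R7 ($60), but forcing Car 44→Request R7 and reassigning the rest optimally gives only $198 — worse by 26.

Car 44 receives Request R3.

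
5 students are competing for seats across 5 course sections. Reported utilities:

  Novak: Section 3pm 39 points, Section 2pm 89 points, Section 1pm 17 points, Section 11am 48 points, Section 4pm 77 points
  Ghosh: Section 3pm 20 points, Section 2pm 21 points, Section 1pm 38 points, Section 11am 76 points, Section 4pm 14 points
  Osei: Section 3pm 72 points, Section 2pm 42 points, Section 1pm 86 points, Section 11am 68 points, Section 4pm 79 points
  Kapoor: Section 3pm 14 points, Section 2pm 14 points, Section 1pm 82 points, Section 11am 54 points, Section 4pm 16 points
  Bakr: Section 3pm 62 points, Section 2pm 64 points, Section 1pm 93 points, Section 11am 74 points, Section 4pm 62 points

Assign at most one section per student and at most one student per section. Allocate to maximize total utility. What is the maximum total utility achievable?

Max total: 388 points

Optimal: Novak→Section 2pm (89 points), Ghosh→Section 11am (76 points), Osei→Section 4pm (79 points), Kapoor→Section 1pm (82 points), Bakr→Section 3pm (62 points) — total 89+76+79+82+62 = 388 points.
Column-greedy (each section in turn goes to its best remaining student) gives 346 points, worse by 42.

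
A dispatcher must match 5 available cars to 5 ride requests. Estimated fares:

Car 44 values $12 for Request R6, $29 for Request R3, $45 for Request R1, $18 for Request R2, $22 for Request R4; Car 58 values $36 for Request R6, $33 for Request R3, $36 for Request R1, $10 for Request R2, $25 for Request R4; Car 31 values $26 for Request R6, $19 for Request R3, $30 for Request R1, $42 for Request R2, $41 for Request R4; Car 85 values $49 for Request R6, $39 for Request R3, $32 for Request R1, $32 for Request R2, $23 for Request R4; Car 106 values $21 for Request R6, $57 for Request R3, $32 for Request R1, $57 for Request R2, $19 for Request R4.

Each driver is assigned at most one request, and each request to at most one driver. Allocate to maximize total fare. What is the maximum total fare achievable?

Max total: $225

Optimal: Car 44→Request R1 ($45), Car 58→Request R3 ($33), Car 31→Request R4 ($41), Car 85→Request R6 ($49), Car 106→Request R2 ($57) — total 45+33+41+49+57 = $225.
Row-greedy (each driver in turn takes its best remaining request) gives $181, worse by 44.
Swapping Car 44↔Car 106 (Car 44→Request R2 $18, Car 106→Request R1 $32) loses 52.
Checked against all permutations: $225 is optimal.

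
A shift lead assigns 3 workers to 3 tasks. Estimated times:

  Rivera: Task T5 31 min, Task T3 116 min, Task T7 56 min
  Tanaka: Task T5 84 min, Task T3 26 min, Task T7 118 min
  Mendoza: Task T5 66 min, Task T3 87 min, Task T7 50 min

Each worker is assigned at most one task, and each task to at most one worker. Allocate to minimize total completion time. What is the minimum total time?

Optimal: Rivera→Task T5 (31 min), Tanaka→Task T3 (26 min), Mendoza→Task T7 (50 min) — total 31+26+50 = 107 min.
No other one-to-one assignment undercuts 107 min.

Minimum total: 107 min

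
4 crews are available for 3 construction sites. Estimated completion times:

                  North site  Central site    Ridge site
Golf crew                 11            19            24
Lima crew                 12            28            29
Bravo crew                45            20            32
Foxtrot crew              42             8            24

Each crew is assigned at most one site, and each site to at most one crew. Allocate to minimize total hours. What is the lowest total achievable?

Optimal: Lima crew→North site (12 hours), Foxtrot crew→Central site (8 hours), Golf crew→Ridge site (24 hours) — total 12+8+24 = 44 hours.
Column-greedy (each site in turn goes to its cheapest remaining crew) gives 48 hours, worse by 4.
Next-best assignment: Golf crew→North site, Foxtrot crew→Central site, Lima crew→Ridge site = 48 hours.
Swapping Foxtrot crew↔Lima crew (Foxtrot crew→North site 42 hours, Lima crew→Central site 28 hours) adds 50.

Minimum total: 44 hours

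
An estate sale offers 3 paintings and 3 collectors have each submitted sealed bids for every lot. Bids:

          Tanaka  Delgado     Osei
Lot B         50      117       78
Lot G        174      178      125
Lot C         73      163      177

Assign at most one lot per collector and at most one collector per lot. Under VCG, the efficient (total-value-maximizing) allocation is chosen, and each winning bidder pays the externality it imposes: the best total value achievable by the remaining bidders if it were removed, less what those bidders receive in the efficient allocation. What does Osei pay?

Osei pays $46.

Efficient allocation: Tanaka→Lot G ($174), Delgado→Lot B ($117), Osei→Lot C ($177); total welfare W = $468.
Osei receives Lot C at value $177, so the others get W − 177 = $291.
Without Osei: best allocation of the remaining 2 bidders over all 3 lots is Tanaka→Lot G ($174), Delgado→Lot C ($163), total $337.
VCG payment = (others' best without Osei) − (others' welfare with Osei) = 337 − 291 = $46.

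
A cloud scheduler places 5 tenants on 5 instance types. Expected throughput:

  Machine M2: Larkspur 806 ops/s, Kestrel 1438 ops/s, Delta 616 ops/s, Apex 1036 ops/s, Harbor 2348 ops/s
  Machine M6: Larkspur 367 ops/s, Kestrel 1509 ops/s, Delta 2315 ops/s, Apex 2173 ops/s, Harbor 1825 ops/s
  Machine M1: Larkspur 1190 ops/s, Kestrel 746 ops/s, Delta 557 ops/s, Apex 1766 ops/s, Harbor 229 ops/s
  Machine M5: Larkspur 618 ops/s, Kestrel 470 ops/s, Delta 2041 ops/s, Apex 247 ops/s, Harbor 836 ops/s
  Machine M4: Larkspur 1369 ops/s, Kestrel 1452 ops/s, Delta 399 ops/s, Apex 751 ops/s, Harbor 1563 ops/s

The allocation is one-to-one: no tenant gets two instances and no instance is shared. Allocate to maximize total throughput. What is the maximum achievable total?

Optimal: Larkspur→Machine M1 (1190 ops/s), Kestrel→Machine M4 (1452 ops/s), Delta→Machine M5 (2041 ops/s), Apex→Machine M6 (2173 ops/s), Harbor→Machine M2 (2348 ops/s) — total 1190+1452+2041+2173+2348 = 9204 ops/s.
Column-greedy (each instance in turn goes to its best remaining tenant) gives 8499 ops/s, worse by 705.
Next-best assignment: Larkspur→Machine M4, Kestrel→Machine M6, Delta→Machine M5, Apex→Machine M1, Harbor→Machine M2 = 9033 ops/s.

Max total: 9204 ops/s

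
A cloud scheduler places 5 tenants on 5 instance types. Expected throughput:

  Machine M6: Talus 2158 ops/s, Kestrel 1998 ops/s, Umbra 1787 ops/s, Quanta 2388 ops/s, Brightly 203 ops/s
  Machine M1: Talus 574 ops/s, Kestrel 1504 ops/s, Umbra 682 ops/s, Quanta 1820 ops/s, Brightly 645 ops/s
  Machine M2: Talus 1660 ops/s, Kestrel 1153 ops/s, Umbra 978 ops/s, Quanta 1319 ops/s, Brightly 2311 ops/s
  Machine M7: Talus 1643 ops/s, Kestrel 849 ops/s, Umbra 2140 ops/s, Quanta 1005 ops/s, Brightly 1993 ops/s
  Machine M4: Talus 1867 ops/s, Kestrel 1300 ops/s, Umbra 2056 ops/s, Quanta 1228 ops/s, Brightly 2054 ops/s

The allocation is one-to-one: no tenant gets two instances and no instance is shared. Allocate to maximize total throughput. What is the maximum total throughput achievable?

Optimal: Talus→Machine M4 (1867 ops/s), Kestrel→Machine M1 (1504 ops/s), Umbra→Machine M7 (2140 ops/s), Quanta→Machine M6 (2388 ops/s), Brightly→Machine M2 (2311 ops/s) — total 1867+1504+2140+2388+2311 = 10210 ops/s.
Row-greedy (each tenant in turn takes its best remaining instance) gives 9175 ops/s, worse by 1035.
Next-best assignment: Talus→Machine M4, Kestrel→Machine M6, Umbra→Machine M7, Quanta→Machine M1, Brightly→Machine M2 = 10136 ops/s.
Swapping Umbra↔Kestrel (Umbra→Machine M1 682 ops/s, Kestrel→Machine M7 849 ops/s) loses 2113.
Every other assignment is strictly worse.

Max total: 10210 ops/s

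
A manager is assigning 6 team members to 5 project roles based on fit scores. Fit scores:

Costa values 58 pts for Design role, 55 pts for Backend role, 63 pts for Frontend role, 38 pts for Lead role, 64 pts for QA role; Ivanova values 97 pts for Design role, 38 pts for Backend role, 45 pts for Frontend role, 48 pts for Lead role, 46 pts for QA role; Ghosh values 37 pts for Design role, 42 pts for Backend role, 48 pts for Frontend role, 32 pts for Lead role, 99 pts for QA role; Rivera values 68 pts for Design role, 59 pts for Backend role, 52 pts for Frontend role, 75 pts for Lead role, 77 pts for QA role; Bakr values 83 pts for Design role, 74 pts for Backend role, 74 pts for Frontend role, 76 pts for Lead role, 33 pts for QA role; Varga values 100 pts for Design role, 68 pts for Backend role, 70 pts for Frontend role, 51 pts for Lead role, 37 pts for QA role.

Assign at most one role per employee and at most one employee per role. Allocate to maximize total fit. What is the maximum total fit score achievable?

Maximum total: 415 pts

Treat this as an assignment problem: match each employee to one role.
Optimal: Ivanova→Design role (97 pts), Bakr→Backend role (74 pts), Varga→Frontend role (70 pts), Rivera→Lead role (75 pts), Ghosh→QA role (99 pts) — total 97+74+70+75+99 = 415 pts.
Column-greedy (each role in turn goes to its best remaining employee) gives 411 pts, worse by 4.
No other one-to-one assignment exceeds 415 pts.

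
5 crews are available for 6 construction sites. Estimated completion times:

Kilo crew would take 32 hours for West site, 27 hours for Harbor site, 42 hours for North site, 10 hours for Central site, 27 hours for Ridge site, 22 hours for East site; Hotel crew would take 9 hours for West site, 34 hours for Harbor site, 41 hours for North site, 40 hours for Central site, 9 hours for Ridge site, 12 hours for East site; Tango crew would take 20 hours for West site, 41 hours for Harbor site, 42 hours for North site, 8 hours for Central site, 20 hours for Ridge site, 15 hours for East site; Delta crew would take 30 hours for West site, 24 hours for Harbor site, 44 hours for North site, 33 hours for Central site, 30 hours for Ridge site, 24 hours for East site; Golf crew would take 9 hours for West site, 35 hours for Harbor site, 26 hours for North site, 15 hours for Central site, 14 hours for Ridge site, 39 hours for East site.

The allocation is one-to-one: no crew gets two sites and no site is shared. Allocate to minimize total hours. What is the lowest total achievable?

Optimal: Kilo crew→Central site (10 hours), Hotel crew→Ridge site (9 hours), Tango crew→East site (15 hours), Delta crew→Harbor site (24 hours), Golf crew→West site (9 hours) — total 10+9+15+24+9 = 67 hours.
Min-entry greedy (repeatedly take the single cheapest remaining cell) gives 77 hours, worse by 10.

Minimum total: 67 hours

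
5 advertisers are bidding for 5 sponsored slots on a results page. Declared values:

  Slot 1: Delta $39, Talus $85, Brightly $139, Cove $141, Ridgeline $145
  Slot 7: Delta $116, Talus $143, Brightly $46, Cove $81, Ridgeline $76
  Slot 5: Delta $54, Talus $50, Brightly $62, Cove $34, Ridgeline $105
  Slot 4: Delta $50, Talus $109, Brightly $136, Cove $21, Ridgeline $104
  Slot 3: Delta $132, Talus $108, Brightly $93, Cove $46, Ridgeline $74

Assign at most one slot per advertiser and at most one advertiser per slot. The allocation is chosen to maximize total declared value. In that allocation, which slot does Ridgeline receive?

Ridgeline receives Slot 5.

Optimal: Delta→Slot 3 ($132), Talus→Slot 7 ($143), Brightly→Slot 4 ($136), Cove→Slot 1 ($141), Ridgeline→Slot 5 ($105) — total 132+143+136+141+105 = $657.
Column-greedy (each slot in turn goes to its best remaining advertiser) gives $446, worse by 211.
Swapping Brightly↔Ridgeline (Brightly→Slot 5 $62, Ridgeline→Slot 4 $104) loses 75.
Ridgeline's own top slot is Slot 1 ($145), but forcing Ridgeline→Slot 1 and reassigning the rest optimally gives only $590 — worse by 67.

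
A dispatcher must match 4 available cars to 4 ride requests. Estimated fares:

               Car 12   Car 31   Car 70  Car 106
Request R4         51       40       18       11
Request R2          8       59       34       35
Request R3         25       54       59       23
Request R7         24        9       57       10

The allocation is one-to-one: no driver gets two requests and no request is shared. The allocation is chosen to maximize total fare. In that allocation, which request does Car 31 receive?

Treat this as an assignment problem: match each driver to one request.
Optimal: Car 12→Request R4 ($51), Car 31→Request R3 ($54), Car 70→Request R7 ($57), Car 106→Request R2 ($35) — total 51+54+57+35 = $197.
Max-entry greedy (repeatedly take the single best remaining cell) gives $179, worse by 18.
Next-best assignment: Car 12→Request R4, Car 31→Request R2, Car 70→Request R7, Car 106→Request R3 = $190.
No other one-to-one assignment exceeds $197.
Car 31's own top request is Request R2 ($59), but forcing Car 31→Request R2 and reassigning the rest optimally gives only $190 — worse by 7.

Car 31 receives Request R3.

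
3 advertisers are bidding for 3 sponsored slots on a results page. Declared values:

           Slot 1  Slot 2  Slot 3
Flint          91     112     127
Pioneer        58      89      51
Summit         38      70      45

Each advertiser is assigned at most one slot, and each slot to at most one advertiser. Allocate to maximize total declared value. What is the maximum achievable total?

Optimal: Flint→Slot 3 ($127), Pioneer→Slot 1 ($58), Summit→Slot 2 ($70) — total 127+58+70 = $255.
Row-greedy (each advertiser in turn takes its best remaining slot) gives $254, worse by 1.
Swapping Pioneer↔Flint (Pioneer→Slot 3 $51, Flint→Slot 1 $91) loses 43.
Every other assignment is strictly worse.

Maximum total: $255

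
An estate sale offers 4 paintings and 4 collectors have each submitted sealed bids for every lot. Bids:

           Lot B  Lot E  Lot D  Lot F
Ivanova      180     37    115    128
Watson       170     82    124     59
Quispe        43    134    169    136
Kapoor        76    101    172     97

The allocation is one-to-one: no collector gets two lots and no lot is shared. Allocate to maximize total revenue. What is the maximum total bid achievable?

This is the linear assignment problem.
Optimal: Ivanova→Lot F ($128), Watson→Lot B ($170), Quispe→Lot E ($134), Kapoor→Lot D ($172) — total 128+170+134+172 = $604.
Max-entry greedy (repeatedly take the single best remaining cell) gives $570, worse by 34.

Max total: $604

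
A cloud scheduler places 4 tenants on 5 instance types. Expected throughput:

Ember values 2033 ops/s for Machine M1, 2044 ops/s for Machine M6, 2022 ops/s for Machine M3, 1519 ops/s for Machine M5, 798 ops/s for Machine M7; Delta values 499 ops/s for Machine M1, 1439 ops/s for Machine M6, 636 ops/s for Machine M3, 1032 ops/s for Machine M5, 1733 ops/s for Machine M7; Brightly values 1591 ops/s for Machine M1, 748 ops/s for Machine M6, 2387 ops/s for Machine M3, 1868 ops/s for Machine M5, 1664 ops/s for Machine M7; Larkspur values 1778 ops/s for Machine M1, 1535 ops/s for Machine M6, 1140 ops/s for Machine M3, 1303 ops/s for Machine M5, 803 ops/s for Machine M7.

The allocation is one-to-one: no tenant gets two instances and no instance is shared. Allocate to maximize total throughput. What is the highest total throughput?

This is a one-to-one assignment (maximum-weight bipartite matching).
Optimal: Ember→Machine M6 (2044 ops/s), Delta→Machine M7 (1733 ops/s), Brightly→Machine M3 (2387 ops/s), Larkspur→Machine M1 (1778 ops/s) — total 2044+1733+2387+1778 = 7942 ops/s.
Column-greedy (each instance in turn goes to its best remaining tenant) gives 6987 ops/s, worse by 955.
Next-best assignment: Ember→Machine M1, Delta→Machine M7, Brightly→Machine M3, Larkspur→Machine M6 = 7688 ops/s.

Max total: 7942 ops/s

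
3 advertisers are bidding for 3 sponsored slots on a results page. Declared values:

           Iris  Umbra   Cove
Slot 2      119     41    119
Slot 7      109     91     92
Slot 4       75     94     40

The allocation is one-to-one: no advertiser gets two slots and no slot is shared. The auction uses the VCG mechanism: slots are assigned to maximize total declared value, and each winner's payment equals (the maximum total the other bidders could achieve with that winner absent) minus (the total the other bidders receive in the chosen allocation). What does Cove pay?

Efficient allocation: Iris→Slot 7 ($109), Umbra→Slot 4 ($94), Cove→Slot 2 ($119); total welfare W = $322.
Cove receives Slot 2 at value $119, so the others get W − 119 = $203.
Without Cove: best allocation of the remaining 2 bidders over all 3 slots is Iris→Slot 2 ($119), Umbra→Slot 4 ($94), total $213.
VCG payment = (others' best without Cove) − (others' welfare with Cove) = 213 − 203 = $10.

Cove pays $10.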